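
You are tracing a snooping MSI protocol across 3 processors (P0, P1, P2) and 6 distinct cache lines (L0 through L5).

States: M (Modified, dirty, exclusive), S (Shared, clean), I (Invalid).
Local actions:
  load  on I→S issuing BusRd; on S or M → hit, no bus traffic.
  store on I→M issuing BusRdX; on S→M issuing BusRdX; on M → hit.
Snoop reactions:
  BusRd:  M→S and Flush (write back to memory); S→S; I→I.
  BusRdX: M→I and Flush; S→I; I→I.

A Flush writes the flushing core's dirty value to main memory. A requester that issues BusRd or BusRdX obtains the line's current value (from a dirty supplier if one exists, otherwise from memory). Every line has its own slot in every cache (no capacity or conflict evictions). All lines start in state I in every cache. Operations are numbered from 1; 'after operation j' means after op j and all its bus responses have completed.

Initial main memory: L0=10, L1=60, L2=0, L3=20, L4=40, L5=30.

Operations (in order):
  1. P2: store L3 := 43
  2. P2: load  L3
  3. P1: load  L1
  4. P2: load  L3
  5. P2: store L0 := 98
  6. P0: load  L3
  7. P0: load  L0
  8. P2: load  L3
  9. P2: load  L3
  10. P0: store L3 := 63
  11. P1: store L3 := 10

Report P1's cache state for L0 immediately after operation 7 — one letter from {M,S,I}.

state = I

  op1 P2: store L3 := 43 → I/I/M on L3; bus BusRdX; mem=20
  op2 P2: load  L3 → I/I/M on L3; bus (none); mem=20
  op3 P1: load  L1 → I/S/I on L1; bus BusRd; mem=60
  op4 P2: load  L3 → I/I/M on L3; bus (none); mem=20
  op5 P2: store L0 := 98 → I/I/M on L0; bus BusRdX; mem=10
  op6 P0: load  L3 → S/I/S on L3; bus BusRd Flush; mem=43
  op7 P0: load  L0 → S/I/S on L0; bus BusRd Flush; mem=98
  op8 P2: load  L3 → S/I/S on L3; bus (none); mem=43
  op9 P2: load  L3 → S/I/S on L3; bus (none); mem=43
  op10 P0: store L3 := 63 → M/I/I on L3; bus BusRdX; mem=43
  op11 P1: store L3 := 10 → I/M/I on L3; bus BusRdX Flush; mem=63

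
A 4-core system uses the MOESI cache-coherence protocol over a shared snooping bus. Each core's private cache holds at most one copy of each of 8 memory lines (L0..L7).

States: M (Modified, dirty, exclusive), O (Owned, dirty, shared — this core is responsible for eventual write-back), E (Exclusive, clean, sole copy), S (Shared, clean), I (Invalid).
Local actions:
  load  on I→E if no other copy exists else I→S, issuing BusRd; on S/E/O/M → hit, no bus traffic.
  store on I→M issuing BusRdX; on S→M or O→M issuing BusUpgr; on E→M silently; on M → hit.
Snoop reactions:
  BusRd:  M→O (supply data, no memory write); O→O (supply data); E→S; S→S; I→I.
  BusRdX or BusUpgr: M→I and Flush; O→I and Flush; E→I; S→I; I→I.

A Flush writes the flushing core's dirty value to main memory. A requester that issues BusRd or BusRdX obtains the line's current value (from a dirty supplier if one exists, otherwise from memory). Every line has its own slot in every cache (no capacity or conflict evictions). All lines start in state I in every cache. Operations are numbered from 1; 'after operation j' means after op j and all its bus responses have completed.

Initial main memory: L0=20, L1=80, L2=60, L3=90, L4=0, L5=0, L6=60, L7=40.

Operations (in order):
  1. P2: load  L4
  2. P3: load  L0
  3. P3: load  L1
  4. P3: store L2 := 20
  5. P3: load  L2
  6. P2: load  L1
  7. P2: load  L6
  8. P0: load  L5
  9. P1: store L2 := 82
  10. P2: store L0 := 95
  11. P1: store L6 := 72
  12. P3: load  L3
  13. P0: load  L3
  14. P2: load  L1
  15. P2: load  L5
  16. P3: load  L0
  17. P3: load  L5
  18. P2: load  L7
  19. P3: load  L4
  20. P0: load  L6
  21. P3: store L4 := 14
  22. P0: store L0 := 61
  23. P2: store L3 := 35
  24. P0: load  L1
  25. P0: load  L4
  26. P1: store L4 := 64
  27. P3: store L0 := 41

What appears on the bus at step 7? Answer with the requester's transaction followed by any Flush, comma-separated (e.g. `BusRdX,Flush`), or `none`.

bus = BusRd

  op1 P2: load  L4 → I/I/E/I on L4; bus BusRd; mem=0
  op2 P3: load  L0 → I/I/I/E on L0; bus BusRd; mem=20
  op3 P3: load  L1 → I/I/I/E on L1; bus BusRd; mem=80
  op4 P3: store L2 := 20 → I/I/I/M on L2; bus BusRdX; mem=60
  op5 P3: load  L2 → I/I/I/M on L2; bus (none); mem=60
  op6 P2: load  L1 → I/I/S/S on L1; bus BusRd; mem=80
  op7 P2: load  L6 → I/I/E/I on L6; bus BusRd; mem=60
  op8 P0: load  L5 → E/I/I/I on L5; bus BusRd; mem=0
  op9 P1: store L2 := 82 → I/M/I/I on L2; bus BusRdX Flush; mem=20
  op10 P2: store L0 := 95 → I/I/M/I on L0; bus BusRdX; mem=20
  op11 P1: store L6 := 72 → I/M/I/I on L6; bus BusRdX; mem=60
  op12 P3: load  L3 → I/I/I/E on L3; bus BusRd; mem=90
  op13 P0: load  L3 → S/I/I/S on L3; bus BusRd; mem=90
  op14 P2: load  L1 → I/I/S/S on L1; bus (none); mem=80
  op15 P2: load  L5 → S/I/S/I on L5; bus BusRd; mem=0
  op16 P3: load  L0 → I/I/O/S on L0; bus BusRd; mem=20
  op17 P3: load  L5 → S/I/S/S on L5; bus BusRd; mem=0
  op18 P2: load  L7 → I/I/E/I on L7; bus BusRd; mem=40
  op19 P3: load  L4 → I/I/S/S on L4; bus BusRd; mem=0
  op20 P0: load  L6 → S/O/I/I on L6; bus BusRd; mem=60
  op21 P3: store L4 := 14 → I/I/I/M on L4; bus BusUpgr; mem=0
  op22 P0: store L0 := 61 → M/I/I/I on L0; bus BusRdX Flush; mem=95
  op23 P2: store L3 := 35 → I/I/M/I on L3; bus BusRdX; mem=90
  op24 P0: load  L1 → S/I/S/S on L1; bus BusRd; mem=80
  op25 P0: load  L4 → S/I/I/O on L4; bus BusRd; mem=0
  op26 P1: store L4 := 64 → I/M/I/I on L4; bus BusRdX Flush; mem=14
  op27 P3: store L0 := 41 → I/I/I/M on L0; bus BusRdX Flush; mem=61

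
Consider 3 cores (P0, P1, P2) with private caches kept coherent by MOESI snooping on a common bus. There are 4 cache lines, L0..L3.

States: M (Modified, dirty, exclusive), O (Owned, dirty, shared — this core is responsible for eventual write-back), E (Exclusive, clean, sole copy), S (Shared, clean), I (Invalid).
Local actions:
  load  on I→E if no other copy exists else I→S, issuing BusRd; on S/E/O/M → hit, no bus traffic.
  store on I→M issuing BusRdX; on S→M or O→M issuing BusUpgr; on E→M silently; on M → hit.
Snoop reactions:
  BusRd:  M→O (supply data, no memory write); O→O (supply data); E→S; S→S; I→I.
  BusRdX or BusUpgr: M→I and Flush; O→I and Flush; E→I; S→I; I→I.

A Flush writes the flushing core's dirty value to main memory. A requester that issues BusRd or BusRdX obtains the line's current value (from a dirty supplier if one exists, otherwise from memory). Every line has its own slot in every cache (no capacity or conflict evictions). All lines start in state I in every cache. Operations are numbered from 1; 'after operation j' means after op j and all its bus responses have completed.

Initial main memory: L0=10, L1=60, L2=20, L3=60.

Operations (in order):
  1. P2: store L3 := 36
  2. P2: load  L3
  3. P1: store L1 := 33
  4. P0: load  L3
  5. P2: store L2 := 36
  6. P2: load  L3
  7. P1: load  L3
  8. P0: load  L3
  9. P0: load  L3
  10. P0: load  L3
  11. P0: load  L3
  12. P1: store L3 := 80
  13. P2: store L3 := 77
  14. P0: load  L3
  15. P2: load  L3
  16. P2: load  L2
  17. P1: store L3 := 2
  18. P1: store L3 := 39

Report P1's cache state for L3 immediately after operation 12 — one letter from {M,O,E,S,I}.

step 1: P2: store L3 := 36  ⟶  IIM  (L3)  txn=BusRdX  M[L3]=60
step 2: P2: load  L3  ⟶  IIM  (L3)  txn=∅  M[L3]=60
step 3: P1: store L1 := 33  ⟶  IMI  (L1)  txn=BusRdX  M[L1]=60
step 4: P0: load  L3  ⟶  SIO  (L3)  txn=BusRd  M[L3]=60
step 5: P2: store L2 := 36  ⟶  IIM  (L2)  txn=BusRdX  M[L2]=20
step 6: P2: load  L3  ⟶  SIO  (L3)  txn=∅  M[L3]=60
step 7: P1: load  L3  ⟶  SSO  (L3)  txn=BusRd  M[L3]=60
step 8: P0: load  L3  ⟶  SSO  (L3)  txn=∅  M[L3]=60
step 9: P0: load  L3  ⟶  SSO  (L3)  txn=∅  M[L3]=60
step 10: P0: load  L3  ⟶  SSO  (L3)  txn=∅  M[L3]=60
step 11: P0: load  L3  ⟶  SSO  (L3)  txn=∅  M[L3]=60
step 12: P1: store L3 := 80  ⟶  IMI  (L3)  txn=BusUpgr+Flush  M[L3]=36
step 13: P2: store L3 := 77  ⟶  IIM  (L3)  txn=BusRdX+Flush  M[L3]=80
step 14: P0: load  L3  ⟶  SIO  (L3)  txn=BusRd  M[L3]=80
step 15: P2: load  L3  ⟶  SIO  (L3)  txn=∅  M[L3]=80
step 16: P2: load  L2  ⟶  IIM  (L2)  txn=∅  M[L2]=20
step 17: P1: store L3 := 2  ⟶  IMI  (L3)  txn=BusRdX+Flush  M[L3]=77
step 18: P1: store L3 := 39  ⟶  IMI  (L3)  txn=∅  M[L3]=77

state = M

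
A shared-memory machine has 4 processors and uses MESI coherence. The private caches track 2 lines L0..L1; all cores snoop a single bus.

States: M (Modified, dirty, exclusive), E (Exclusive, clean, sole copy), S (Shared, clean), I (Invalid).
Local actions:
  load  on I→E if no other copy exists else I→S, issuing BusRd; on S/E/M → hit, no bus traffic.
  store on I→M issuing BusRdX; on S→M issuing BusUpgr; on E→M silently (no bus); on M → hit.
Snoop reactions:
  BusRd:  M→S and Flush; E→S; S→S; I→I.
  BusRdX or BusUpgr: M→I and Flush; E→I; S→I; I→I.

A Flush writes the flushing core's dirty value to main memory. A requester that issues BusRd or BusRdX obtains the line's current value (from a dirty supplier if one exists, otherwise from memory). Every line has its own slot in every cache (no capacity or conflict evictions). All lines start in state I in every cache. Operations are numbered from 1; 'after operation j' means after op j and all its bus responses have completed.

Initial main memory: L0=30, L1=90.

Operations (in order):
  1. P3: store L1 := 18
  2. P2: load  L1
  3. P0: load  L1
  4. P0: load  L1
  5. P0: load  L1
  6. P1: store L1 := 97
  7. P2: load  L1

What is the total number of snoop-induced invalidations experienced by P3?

invalidations = 1

1. P3: store L1 := 18  bus=[BusRdX]  L1: P0=I P1=I P2=I P3=M  mem[L1]=90
2. P2: load  L1  bus=[BusRd,Flush]  L1: P0=I P1=I P2=S P3=S  mem[L1]=18
3. P0: load  L1  bus=[BusRd]  L1: P0=S P1=I P2=S P3=S  mem[L1]=18
4. P0: load  L1  bus=[-]  L1: P0=S P1=I P2=S P3=S  mem[L1]=18
5. P0: load  L1  bus=[-]  L1: P0=S P1=I P2=S P3=S  mem[L1]=18
6. P1: store L1 := 97  bus=[BusRdX]  L1: P0=I P1=M P2=I P3=I  mem[L1]=18
7. P2: load  L1  bus=[BusRd,Flush]  L1: P0=I P1=S P2=S P3=I  mem[L1]=97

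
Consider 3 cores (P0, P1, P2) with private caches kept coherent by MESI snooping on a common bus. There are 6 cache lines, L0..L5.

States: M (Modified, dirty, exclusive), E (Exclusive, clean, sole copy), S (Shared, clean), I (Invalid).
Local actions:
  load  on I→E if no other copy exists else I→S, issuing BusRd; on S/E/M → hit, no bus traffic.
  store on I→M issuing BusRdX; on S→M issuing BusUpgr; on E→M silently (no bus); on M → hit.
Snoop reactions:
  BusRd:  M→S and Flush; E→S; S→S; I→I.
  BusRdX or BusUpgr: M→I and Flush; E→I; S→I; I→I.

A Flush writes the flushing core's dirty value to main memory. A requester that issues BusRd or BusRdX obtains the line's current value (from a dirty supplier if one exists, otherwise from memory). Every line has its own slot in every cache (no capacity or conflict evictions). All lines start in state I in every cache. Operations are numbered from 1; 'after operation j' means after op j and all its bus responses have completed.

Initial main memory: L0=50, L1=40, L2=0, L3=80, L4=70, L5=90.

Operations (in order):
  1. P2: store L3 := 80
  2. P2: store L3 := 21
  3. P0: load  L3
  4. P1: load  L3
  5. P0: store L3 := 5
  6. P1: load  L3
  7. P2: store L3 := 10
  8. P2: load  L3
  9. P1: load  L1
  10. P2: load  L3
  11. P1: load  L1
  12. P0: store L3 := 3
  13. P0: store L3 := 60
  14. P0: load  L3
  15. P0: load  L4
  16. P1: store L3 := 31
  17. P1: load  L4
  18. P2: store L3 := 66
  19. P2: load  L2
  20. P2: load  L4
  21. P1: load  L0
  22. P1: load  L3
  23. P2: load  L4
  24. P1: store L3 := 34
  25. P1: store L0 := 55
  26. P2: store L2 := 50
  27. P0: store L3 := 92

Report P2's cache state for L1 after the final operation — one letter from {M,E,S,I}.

1. P2: store L3 := 80  bus=[BusRdX]  L3: P0=I P1=I P2=M  mem[L3]=80
2. P2: store L3 := 21  bus=[-]  L3: P0=I P1=I P2=M  mem[L3]=80
3. P0: load  L3  bus=[BusRd,Flush]  L3: P0=S P1=I P2=S  mem[L3]=21
4. P1: load  L3  bus=[BusRd]  L3: P0=S P1=S P2=S  mem[L3]=21
5. P0: store L3 := 5  bus=[BusUpgr]  L3: P0=M P1=I P2=I  mem[L3]=21
6. P1: load  L3  bus=[BusRd,Flush]  L3: P0=S P1=S P2=I  mem[L3]=5
7. P2: store L3 := 10  bus=[BusRdX]  L3: P0=I P1=I P2=M  mem[L3]=5
8. P2: load  L3  bus=[-]  L3: P0=I P1=I P2=M  mem[L3]=5
9. P1: load  L1  bus=[BusRd]  L1: P0=I P1=E P2=I  mem[L1]=40
10. P2: load  L3  bus=[-]  L3: P0=I P1=I P2=M  mem[L3]=5
11. P1: load  L1  bus=[-]  L1: P0=I P1=E P2=I  mem[L1]=40
12. P0: store L3 := 3  bus=[BusRdX,Flush]  L3: P0=M P1=I P2=I  mem[L3]=10
13. P0: store L3 := 60  bus=[-]  L3: P0=M P1=I P2=I  mem[L3]=10
14. P0: load  L3  bus=[-]  L3: P0=M P1=I P2=I  mem[L3]=10
15. P0: load  L4  bus=[BusRd]  L4: P0=E P1=I P2=I  mem[L4]=70
16. P1: store L3 := 31  bus=[BusRdX,Flush]  L3: P0=I P1=M P2=I  mem[L3]=60
17. P1: load  L4  bus=[BusRd]  L4: P0=S P1=S P2=I  mem[L4]=70
18. P2: store L3 := 66  bus=[BusRdX,Flush]  L3: P0=I P1=I P2=M  mem[L3]=31
19. P2: load  L2  bus=[BusRd]  L2: P0=I P1=I P2=E  mem[L2]=0
20. P2: load  L4  bus=[BusRd]  L4: P0=S P1=S P2=S  mem[L4]=70
21. P1: load  L0  bus=[BusRd]  L0: P0=I P1=E P2=I  mem[L0]=50
22. P1: load  L3  bus=[BusRd,Flush]  L3: P0=I P1=S P2=S  mem[L3]=66
23. P2: load  L4  bus=[-]  L4: P0=S P1=S P2=S  mem[L4]=70
24. P1: store L3 := 34  bus=[BusUpgr]  L3: P0=I P1=M P2=I  mem[L3]=66
25. P1: store L0 := 55  bus=[-]  L0: P0=I P1=M P2=I  mem[L0]=50
26. P2: store L2 := 50  bus=[-]  L2: P0=I P1=I P2=M  mem[L2]=0
27. P0: store L3 := 92  bus=[BusRdX,Flush]  L3: P0=M P1=I P2=I  mem[L3]=34

state = I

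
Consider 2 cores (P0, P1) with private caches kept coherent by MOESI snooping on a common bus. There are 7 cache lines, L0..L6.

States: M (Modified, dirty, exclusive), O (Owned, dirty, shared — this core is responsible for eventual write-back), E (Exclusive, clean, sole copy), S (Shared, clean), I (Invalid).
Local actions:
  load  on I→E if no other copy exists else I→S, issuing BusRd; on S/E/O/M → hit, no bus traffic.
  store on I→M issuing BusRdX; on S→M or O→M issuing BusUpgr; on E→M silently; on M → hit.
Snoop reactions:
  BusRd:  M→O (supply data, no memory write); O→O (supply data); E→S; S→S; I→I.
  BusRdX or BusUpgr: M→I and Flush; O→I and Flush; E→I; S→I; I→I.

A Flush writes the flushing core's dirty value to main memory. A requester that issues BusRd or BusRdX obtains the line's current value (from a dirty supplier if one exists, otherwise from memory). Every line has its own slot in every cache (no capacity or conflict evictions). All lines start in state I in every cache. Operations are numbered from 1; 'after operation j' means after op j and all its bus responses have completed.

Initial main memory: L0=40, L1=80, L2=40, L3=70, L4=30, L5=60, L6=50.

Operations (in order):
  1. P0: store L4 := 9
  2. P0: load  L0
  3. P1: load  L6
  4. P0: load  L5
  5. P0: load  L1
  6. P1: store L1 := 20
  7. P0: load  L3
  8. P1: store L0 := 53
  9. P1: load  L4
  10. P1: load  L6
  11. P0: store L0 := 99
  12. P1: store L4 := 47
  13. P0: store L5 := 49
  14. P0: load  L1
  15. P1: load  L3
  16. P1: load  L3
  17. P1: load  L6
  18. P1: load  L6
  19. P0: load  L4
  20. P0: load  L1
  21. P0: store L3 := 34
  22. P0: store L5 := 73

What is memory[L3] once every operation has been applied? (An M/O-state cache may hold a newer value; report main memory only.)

memory[L3] = 70

step 1: P0: store L4 := 9  ⟶  MI  (L4)  txn=BusRdX  M[L4]=30
step 2: P0: load  L0  ⟶  EI  (L0)  txn=BusRd  M[L0]=40
step 3: P1: load  L6  ⟶  IE  (L6)  txn=BusRd  M[L6]=50
step 4: P0: load  L5  ⟶  EI  (L5)  txn=BusRd  M[L5]=60
step 5: P0: load  L1  ⟶  EI  (L1)  txn=BusRd  M[L1]=80
step 6: P1: store L1 := 20  ⟶  IM  (L1)  txn=BusRdX  M[L1]=80
step 7: P0: load  L3  ⟶  EI  (L3)  txn=BusRd  M[L3]=70
step 8: P1: store L0 := 53  ⟶  IM  (L0)  txn=BusRdX  M[L0]=40
step 9: P1: load  L4  ⟶  OS  (L4)  txn=BusRd  M[L4]=30
step 10: P1: load  L6  ⟶  IE  (L6)  txn=∅  M[L6]=50
step 11: P0: store L0 := 99  ⟶  MI  (L0)  txn=BusRdX+Flush  M[L0]=53
step 12: P1: store L4 := 47  ⟶  IM  (L4)  txn=BusUpgr+Flush  M[L4]=9
step 13: P0: store L5 := 49  ⟶  MI  (L5)  txn=∅  M[L5]=60
step 14: P0: load  L1  ⟶  SO  (L1)  txn=BusRd  M[L1]=80
step 15: P1: load  L3  ⟶  SS  (L3)  txn=BusRd  M[L3]=70
step 16: P1: load  L3  ⟶  SS  (L3)  txn=∅  M[L3]=70
step 17: P1: load  L6  ⟶  IE  (L6)  txn=∅  M[L6]=50
step 18: P1: load  L6  ⟶  IE  (L6)  txn=∅  M[L6]=50
step 19: P0: load  L4  ⟶  SO  (L4)  txn=BusRd  M[L4]=9
step 20: P0: load  L1  ⟶  SO  (L1)  txn=∅  M[L1]=80
step 21: P0: store L3 := 34  ⟶  MI  (L3)  txn=BusUpgr  M[L3]=70
step 22: P0: store L5 := 73  ⟶  MI  (L5)  txn=∅  M[L5]=60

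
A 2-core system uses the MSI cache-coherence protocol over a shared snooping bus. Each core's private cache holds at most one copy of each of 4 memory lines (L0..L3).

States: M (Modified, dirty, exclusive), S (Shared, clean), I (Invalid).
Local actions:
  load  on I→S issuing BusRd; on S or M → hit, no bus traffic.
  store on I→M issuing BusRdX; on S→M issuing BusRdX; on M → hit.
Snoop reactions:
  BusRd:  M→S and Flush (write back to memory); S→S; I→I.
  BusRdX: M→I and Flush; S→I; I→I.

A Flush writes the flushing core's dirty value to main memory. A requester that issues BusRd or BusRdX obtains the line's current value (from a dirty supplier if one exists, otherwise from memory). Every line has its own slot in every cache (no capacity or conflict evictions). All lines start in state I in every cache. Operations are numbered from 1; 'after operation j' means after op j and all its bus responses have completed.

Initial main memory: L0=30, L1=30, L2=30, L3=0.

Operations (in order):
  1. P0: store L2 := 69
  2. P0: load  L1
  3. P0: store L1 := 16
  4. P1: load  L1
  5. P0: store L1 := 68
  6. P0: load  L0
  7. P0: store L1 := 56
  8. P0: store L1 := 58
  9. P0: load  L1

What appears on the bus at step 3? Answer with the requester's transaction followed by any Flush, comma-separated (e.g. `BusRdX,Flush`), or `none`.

bus = BusRdX

1. P0: store L2 := 69  bus=[BusRdX]  L2: P0=M P1=I  mem[L2]=30
2. P0: load  L1  bus=[BusRd]  L1: P0=S P1=I  mem[L1]=30
3. P0: store L1 := 16  bus=[BusRdX]  L1: P0=M P1=I  mem[L1]=30
4. P1: load  L1  bus=[BusRd,Flush]  L1: P0=S P1=S  mem[L1]=16
5. P0: store L1 := 68  bus=[BusRdX]  L1: P0=M P1=I  mem[L1]=16
6. P0: load  L0  bus=[BusRd]  L0: P0=S P1=I  mem[L0]=30
7. P0: store L1 := 56  bus=[-]  L1: P0=M P1=I  mem[L1]=16
8. P0: store L1 := 58  bus=[-]  L1: P0=M P1=I  mem[L1]=16
9. P0: load  L1  bus=[-]  L1: P0=M P1=I  mem[L1]=16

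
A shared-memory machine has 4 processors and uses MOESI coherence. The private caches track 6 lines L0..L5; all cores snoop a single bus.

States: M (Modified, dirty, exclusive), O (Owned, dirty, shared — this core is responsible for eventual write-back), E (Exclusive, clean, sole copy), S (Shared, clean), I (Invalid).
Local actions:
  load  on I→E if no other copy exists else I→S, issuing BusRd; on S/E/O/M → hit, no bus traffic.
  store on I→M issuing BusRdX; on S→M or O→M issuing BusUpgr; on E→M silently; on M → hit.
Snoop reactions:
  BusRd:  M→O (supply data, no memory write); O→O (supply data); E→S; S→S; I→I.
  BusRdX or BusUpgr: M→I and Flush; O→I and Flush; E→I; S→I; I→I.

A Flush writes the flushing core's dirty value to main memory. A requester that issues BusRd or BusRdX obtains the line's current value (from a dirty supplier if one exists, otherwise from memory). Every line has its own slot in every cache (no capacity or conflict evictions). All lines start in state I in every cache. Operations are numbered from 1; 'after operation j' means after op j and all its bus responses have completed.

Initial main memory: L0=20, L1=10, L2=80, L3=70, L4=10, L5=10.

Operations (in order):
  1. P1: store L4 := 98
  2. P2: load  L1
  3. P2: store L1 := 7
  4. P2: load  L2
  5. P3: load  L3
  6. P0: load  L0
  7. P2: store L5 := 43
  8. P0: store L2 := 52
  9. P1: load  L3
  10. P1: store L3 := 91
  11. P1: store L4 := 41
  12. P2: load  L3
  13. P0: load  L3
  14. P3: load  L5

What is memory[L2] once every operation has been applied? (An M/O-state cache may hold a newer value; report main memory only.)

memory[L2] = 80

  op1 P1: store L4 := 98 → I/M/I/I on L4; bus BusRdX; mem=10
  op2 P2: load  L1 → I/I/E/I on L1; bus BusRd; mem=10
  op3 P2: store L1 := 7 → I/I/M/I on L1; bus (none); mem=10
  op4 P2: load  L2 → I/I/E/I on L2; bus BusRd; mem=80
  op5 P3: load  L3 → I/I/I/E on L3; bus BusRd; mem=70
  op6 P0: load  L0 → E/I/I/I on L0; bus BusRd; mem=20
  op7 P2: store L5 := 43 → I/I/M/I on L5; bus BusRdX; mem=10
  op8 P0: store L2 := 52 → M/I/I/I on L2; bus BusRdX; mem=80
  op9 P1: load  L3 → I/S/I/S on L3; bus BusRd; mem=70
  op10 P1: store L3 := 91 → I/M/I/I on L3; bus BusUpgr; mem=70
  op11 P1: store L4 := 41 → I/M/I/I on L4; bus (none); mem=10
  op12 P2: load  L3 → I/O/S/I on L3; bus BusRd; mem=70
  op13 P0: load  L3 → S/O/S/I on L3; bus BusRd; mem=70
  op14 P3: load  L5 → I/I/O/S on L5; bus BusRd; mem=10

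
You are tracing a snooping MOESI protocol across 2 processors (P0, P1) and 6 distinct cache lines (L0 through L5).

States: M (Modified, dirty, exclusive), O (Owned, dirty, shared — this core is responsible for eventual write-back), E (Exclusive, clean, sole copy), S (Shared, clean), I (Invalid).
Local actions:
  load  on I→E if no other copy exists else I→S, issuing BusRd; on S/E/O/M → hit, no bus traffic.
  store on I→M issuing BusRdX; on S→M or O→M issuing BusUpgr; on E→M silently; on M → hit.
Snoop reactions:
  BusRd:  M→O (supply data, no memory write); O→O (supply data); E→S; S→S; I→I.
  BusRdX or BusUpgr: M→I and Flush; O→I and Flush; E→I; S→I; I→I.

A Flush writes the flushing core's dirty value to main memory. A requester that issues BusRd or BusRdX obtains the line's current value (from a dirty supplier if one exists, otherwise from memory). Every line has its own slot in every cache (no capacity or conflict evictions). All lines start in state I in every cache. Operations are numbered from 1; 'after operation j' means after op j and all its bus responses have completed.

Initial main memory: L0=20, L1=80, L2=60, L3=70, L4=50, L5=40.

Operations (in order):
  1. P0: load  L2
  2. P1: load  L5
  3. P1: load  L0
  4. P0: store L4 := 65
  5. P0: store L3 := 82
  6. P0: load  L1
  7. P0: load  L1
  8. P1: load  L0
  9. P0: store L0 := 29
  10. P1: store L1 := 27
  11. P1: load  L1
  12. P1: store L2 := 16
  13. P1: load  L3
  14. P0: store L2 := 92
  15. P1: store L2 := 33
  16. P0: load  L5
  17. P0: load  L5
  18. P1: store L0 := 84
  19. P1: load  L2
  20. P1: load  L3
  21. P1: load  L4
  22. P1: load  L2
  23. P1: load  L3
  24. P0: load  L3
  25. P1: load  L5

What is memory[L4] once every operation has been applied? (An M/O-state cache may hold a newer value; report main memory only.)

memory[L4] = 50

[1] P0: load  L2 | P0:E(60), P1:I | bus: BusRd
[2] P1: load  L5 | P0:I, P1:E(40) | bus: BusRd
[3] P1: load  L0 | P0:I, P1:E(20) | bus: BusRd
[4] P0: store L4 := 65 | P0:M(65), P1:I | bus: BusRdX
[5] P0: store L3 := 82 | P0:M(82), P1:I | bus: BusRdX
[6] P0: load  L1 | P0:E(80), P1:I | bus: BusRd
[7] P0: load  L1 | P0:E(80), P1:I | bus: none
[8] P1: load  L0 | P0:I, P1:E(20) | bus: none
[9] P0: store L0 := 29 | P0:M(29), P1:I | bus: BusRdX
[10] P1: store L1 := 27 | P0:I, P1:M(27) | bus: BusRdX
[11] P1: load  L1 | P0:I, P1:M(27) | bus: none
[12] P1: store L2 := 16 | P0:I, P1:M(16) | bus: BusRdX
[13] P1: load  L3 | P0:O(82), P1:S(82) | bus: BusRd
[14] P0: store L2 := 92 | P0:M(92), P1:I | bus: BusRdX,Flush
[15] P1: store L2 := 33 | P0:I, P1:M(33) | bus: BusRdX,Flush
[16] P0: load  L5 | P0:S(40), P1:S(40) | bus: BusRd
[17] P0: load  L5 | P0:S(40), P1:S(40) | bus: none
[18] P1: store L0 := 84 | P0:I, P1:M(84) | bus: BusRdX,Flush
[19] P1: load  L2 | P0:I, P1:M(33) | bus: none
[20] P1: load  L3 | P0:O(82), P1:S(82) | bus: none
[21] P1: load  L4 | P0:O(65), P1:S(65) | bus: BusRd
[22] P1: load  L2 | P0:I, P1:M(33) | bus: none
[23] P1: load  L3 | P0:O(82), P1:S(82) | bus: none
[24] P0: load  L3 | P0:O(82), P1:S(82) | bus: none
[25] P1: load  L5 | P0:S(40), P1:S(40) | bus: none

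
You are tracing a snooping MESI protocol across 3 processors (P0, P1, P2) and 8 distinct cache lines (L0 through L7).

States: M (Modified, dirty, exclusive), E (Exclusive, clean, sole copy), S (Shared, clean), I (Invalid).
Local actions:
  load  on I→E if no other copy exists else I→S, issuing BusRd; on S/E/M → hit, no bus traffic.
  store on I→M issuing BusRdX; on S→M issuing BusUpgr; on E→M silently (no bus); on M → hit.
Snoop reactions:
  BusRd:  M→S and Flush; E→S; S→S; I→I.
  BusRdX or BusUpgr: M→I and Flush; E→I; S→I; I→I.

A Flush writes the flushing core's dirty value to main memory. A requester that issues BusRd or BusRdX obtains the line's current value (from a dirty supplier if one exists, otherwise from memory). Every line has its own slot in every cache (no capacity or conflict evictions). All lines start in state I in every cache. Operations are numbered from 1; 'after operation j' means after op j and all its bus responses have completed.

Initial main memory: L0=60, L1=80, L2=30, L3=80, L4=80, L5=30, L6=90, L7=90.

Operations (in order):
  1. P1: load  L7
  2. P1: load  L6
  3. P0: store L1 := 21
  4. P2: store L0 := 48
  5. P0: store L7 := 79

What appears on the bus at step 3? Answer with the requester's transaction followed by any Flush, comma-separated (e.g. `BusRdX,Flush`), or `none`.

step 1: P1: load  L7  ⟶  IEI  (L7)  txn=BusRd  M[L7]=90
step 2: P1: load  L6  ⟶  IEI  (L6)  txn=BusRd  M[L6]=90
step 3: P0: store L1 := 21  ⟶  MII  (L1)  txn=BusRdX  M[L1]=80
step 4: P2: store L0 := 48  ⟶  IIM  (L0)  txn=BusRdX  M[L0]=60
step 5: P0: store L7 := 79  ⟶  MII  (L7)  txn=BusRdX  M[L7]=90

bus = BusRdX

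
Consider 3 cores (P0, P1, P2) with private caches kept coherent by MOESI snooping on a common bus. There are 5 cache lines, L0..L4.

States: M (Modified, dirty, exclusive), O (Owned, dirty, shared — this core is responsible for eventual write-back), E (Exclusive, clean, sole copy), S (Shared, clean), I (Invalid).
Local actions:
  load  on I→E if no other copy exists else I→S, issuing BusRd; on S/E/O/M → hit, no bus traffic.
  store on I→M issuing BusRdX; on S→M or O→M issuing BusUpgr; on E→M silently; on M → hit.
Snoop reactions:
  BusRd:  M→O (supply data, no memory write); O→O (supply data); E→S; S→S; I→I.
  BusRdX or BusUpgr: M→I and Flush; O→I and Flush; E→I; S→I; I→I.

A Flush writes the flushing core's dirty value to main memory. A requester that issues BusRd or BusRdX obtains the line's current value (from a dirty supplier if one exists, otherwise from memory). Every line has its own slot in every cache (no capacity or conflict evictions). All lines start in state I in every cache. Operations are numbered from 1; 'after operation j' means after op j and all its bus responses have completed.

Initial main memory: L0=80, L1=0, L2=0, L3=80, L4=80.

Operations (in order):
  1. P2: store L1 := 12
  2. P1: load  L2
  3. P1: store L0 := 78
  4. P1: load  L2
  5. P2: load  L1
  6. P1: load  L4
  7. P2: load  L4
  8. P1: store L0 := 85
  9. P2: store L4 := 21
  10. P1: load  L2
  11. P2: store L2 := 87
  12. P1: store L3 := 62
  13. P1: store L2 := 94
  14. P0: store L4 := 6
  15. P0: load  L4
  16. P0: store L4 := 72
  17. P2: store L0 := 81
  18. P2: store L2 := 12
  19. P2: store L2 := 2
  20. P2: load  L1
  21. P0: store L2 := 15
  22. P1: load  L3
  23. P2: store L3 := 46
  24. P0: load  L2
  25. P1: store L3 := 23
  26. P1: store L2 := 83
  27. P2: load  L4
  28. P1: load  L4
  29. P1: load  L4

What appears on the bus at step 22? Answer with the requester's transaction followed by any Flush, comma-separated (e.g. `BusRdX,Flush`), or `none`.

bus = none

  op1 P2: store L1 := 12 → I/I/M on L1; bus BusRdX; mem=0
  op2 P1: load  L2 → I/E/I on L2; bus BusRd; mem=0
  op3 P1: store L0 := 78 → I/M/I on L0; bus BusRdX; mem=80
  op4 P1: load  L2 → I/E/I on L2; bus (none); mem=0
  op5 P2: load  L1 → I/I/M on L1; bus (none); mem=0
  op6 P1: load  L4 → I/E/I on L4; bus BusRd; mem=80
  op7 P2: load  L4 → I/S/S on L4; bus BusRd; mem=80
  op8 P1: store L0 := 85 → I/M/I on L0; bus (none); mem=80
  op9 P2: store L4 := 21 → I/I/M on L4; bus BusUpgr; mem=80
  op10 P1: load  L2 → I/E/I on L2; bus (none); mem=0
  op11 P2: store L2 := 87 → I/I/M on L2; bus BusRdX; mem=0
  op12 P1: store L3 := 62 → I/M/I on L3; bus BusRdX; mem=80
  op13 P1: store L2 := 94 → I/M/I on L2; bus BusRdX Flush; mem=87
  op14 P0: store L4 := 6 → M/I/I on L4; bus BusRdX Flush; mem=21
  op15 P0: load  L4 → M/I/I on L4; bus (none); mem=21
  op16 P0: store L4 := 72 → M/I/I on L4; bus (none); mem=21
  op17 P2: store L0 := 81 → I/I/M on L0; bus BusRdX Flush; mem=85
  op18 P2: store L2 := 12 → I/I/M on L2; bus BusRdX Flush; mem=94
  op19 P2: store L2 := 2 → I/I/M on L2; bus (none); mem=94
  op20 P2: load  L1 → I/I/M on L1; bus (none); mem=0
  op21 P0: store L2 := 15 → M/I/I on L2; bus BusRdX Flush; mem=2
  op22 P1: load  L3 → I/M/I on L3; bus (none); mem=80
  op23 P2: store L3 := 46 → I/I/M on L3; bus BusRdX Flush; mem=62
  op24 P0: load  L2 → M/I/I on L2; bus (none); mem=2
  op25 P1: store L3 := 23 → I/M/I on L3; bus BusRdX Flush; mem=46
  op26 P1: store L2 := 83 → I/M/I on L2; bus BusRdX Flush; mem=15
  op27 P2: load  L4 → O/I/S on L4; bus BusRd; mem=21
  op28 P1: load  L4 → O/S/S on L4; bus BusRd; mem=21
  op29 P1: load  L4 → O/S/S on L4; bus (none); mem=21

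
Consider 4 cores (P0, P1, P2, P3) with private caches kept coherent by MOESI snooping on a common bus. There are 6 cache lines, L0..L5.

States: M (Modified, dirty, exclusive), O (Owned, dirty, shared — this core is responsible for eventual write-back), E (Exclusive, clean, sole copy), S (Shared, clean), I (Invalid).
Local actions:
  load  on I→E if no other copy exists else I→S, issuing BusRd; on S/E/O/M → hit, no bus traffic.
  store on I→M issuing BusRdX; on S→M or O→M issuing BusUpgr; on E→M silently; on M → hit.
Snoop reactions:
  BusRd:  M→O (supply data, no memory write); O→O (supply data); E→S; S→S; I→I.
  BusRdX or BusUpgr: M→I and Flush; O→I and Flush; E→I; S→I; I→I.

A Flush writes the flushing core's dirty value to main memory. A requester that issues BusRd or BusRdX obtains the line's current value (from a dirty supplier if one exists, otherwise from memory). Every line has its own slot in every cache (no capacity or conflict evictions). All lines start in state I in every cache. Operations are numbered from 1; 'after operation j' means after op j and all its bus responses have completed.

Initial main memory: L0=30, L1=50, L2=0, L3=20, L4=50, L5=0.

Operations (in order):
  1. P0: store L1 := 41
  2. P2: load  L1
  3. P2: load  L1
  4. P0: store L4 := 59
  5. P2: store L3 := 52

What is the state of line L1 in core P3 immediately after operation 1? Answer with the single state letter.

state = I

1. P0: store L1 := 41  bus=[BusRdX]  L1: P0=M P1=I P2=I P3=I  mem[L1]=50
2. P2: load  L1  bus=[BusRd]  L1: P0=O P1=I P2=S P3=I  mem[L1]=50
3. P2: load  L1  bus=[-]  L1: P0=O P1=I P2=S P3=I  mem[L1]=50
4. P0: store L4 := 59  bus=[BusRdX]  L4: P0=M P1=I P2=I P3=I  mem[L4]=50
5. P2: store L3 := 52  bus=[BusRdX]  L3: P0=I P1=I P2=M P3=I  mem[L3]=20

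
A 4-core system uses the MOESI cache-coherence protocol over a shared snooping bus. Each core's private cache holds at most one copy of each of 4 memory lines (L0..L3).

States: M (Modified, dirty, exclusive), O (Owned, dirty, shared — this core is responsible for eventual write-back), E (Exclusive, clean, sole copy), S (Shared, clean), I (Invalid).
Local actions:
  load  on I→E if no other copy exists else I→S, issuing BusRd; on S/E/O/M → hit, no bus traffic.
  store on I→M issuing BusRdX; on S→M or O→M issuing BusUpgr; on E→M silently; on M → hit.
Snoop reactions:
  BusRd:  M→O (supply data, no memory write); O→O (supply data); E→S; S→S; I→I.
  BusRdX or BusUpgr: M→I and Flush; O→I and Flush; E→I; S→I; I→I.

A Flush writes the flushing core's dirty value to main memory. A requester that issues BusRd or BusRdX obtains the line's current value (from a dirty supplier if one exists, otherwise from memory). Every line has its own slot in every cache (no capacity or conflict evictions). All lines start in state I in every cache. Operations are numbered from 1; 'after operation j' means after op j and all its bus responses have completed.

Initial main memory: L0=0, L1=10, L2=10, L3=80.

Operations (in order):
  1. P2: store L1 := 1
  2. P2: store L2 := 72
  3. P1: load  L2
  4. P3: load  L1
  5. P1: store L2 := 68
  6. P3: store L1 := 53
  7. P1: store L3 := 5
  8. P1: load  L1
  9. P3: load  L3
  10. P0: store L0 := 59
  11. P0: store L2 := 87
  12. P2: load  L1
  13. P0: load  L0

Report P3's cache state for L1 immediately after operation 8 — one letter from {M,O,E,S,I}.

1. P2: store L1 := 1  bus=[BusRdX]  L1: P0=I P1=I P2=M P3=I  mem[L1]=10
2. P2: store L2 := 72  bus=[BusRdX]  L2: P0=I P1=I P2=M P3=I  mem[L2]=10
3. P1: load  L2  bus=[BusRd]  L2: P0=I P1=S P2=O P3=I  mem[L2]=10
4. P3: load  L1  bus=[BusRd]  L1: P0=I P1=I P2=O P3=S  mem[L1]=10
5. P1: store L2 := 68  bus=[BusUpgr,Flush]  L2: P0=I P1=M P2=I P3=I  mem[L2]=72
6. P3: store L1 := 53  bus=[BusUpgr,Flush]  L1: P0=I P1=I P2=I P3=M  mem[L1]=1
7. P1: store L3 := 5  bus=[BusRdX]  L3: P0=I P1=M P2=I P3=I  mem[L3]=80
8. P1: load  L1  bus=[BusRd]  L1: P0=I P1=S P2=I P3=O  mem[L1]=1
9. P3: load  L3  bus=[BusRd]  L3: P0=I P1=O P2=I P3=S  mem[L3]=80
10. P0: store L0 := 59  bus=[BusRdX]  L0: P0=M P1=I P2=I P3=I  mem[L0]=0
11. P0: store L2 := 87  bus=[BusRdX,Flush]  L2: P0=M P1=I P2=I P3=I  mem[L2]=68
12. P2: load  L1  bus=[BusRd]  L1: P0=I P1=S P2=S P3=O  mem[L1]=1
13. P0: load  L0  bus=[-]  L0: P0=M P1=I P2=I P3=I  mem[L0]=0

state = O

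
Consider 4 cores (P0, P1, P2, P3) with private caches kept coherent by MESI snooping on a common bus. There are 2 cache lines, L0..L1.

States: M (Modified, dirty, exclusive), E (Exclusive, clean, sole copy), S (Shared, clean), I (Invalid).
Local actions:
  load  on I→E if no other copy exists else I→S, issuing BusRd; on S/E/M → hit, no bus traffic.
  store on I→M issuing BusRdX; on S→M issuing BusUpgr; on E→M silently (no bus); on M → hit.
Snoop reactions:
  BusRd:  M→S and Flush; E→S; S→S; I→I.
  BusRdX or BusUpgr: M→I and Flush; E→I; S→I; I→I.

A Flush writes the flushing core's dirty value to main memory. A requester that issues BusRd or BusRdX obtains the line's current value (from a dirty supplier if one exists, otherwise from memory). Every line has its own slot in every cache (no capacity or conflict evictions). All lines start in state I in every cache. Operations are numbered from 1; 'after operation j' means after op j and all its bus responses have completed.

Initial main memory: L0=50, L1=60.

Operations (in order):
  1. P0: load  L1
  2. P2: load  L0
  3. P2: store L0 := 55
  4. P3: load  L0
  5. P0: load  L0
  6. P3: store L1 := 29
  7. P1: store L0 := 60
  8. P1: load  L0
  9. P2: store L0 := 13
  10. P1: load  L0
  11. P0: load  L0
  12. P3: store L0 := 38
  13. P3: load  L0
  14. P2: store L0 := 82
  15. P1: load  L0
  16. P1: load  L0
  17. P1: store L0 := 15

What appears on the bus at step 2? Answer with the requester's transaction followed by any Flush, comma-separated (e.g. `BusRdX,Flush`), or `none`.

1. P0: load  L1  bus=[BusRd]  L1: P0=E P1=I P2=I P3=I  mem[L1]=60
2. P2: load  L0  bus=[BusRd]  L0: P0=I P1=I P2=E P3=I  mem[L0]=50
3. P2: store L0 := 55  bus=[-]  L0: P0=I P1=I P2=M P3=I  mem[L0]=50
4. P3: load  L0  bus=[BusRd,Flush]  L0: P0=I P1=I P2=S P3=S  mem[L0]=55
5. P0: load  L0  bus=[BusRd]  L0: P0=S P1=I P2=S P3=S  mem[L0]=55
6. P3: store L1 := 29  bus=[BusRdX]  L1: P0=I P1=I P2=I P3=M  mem[L1]=60
7. P1: store L0 := 60  bus=[BusRdX]  L0: P0=I P1=M P2=I P3=I  mem[L0]=55
8. P1: load  L0  bus=[-]  L0: P0=I P1=M P2=I P3=I  mem[L0]=55
9. P2: store L0 := 13  bus=[BusRdX,Flush]  L0: P0=I P1=I P2=M P3=I  mem[L0]=60
10. P1: load  L0  bus=[BusRd,Flush]  L0: P0=I P1=S P2=S P3=I  mem[L0]=13
11. P0: load  L0  bus=[BusRd]  L0: P0=S P1=S P2=S P3=I  mem[L0]=13
12. P3: store L0 := 38  bus=[BusRdX]  L0: P0=I P1=I P2=I P3=M  mem[L0]=13
13. P3: load  L0  bus=[-]  L0: P0=I P1=I P2=I P3=M  mem[L0]=13
14. P2: store L0 := 82  bus=[BusRdX,Flush]  L0: P0=I P1=I P2=M P3=I  mem[L0]=38
15. P1: load  L0  bus=[BusRd,Flush]  L0: P0=I P1=S P2=S P3=I  mem[L0]=82
16. P1: load  L0  bus=[-]  L0: P0=I P1=S P2=S P3=I  mem[L0]=82
17. P1: store L0 := 15  bus=[BusUpgr]  L0: P0=I P1=M P2=I P3=I  mem[L0]=82

bus = BusRd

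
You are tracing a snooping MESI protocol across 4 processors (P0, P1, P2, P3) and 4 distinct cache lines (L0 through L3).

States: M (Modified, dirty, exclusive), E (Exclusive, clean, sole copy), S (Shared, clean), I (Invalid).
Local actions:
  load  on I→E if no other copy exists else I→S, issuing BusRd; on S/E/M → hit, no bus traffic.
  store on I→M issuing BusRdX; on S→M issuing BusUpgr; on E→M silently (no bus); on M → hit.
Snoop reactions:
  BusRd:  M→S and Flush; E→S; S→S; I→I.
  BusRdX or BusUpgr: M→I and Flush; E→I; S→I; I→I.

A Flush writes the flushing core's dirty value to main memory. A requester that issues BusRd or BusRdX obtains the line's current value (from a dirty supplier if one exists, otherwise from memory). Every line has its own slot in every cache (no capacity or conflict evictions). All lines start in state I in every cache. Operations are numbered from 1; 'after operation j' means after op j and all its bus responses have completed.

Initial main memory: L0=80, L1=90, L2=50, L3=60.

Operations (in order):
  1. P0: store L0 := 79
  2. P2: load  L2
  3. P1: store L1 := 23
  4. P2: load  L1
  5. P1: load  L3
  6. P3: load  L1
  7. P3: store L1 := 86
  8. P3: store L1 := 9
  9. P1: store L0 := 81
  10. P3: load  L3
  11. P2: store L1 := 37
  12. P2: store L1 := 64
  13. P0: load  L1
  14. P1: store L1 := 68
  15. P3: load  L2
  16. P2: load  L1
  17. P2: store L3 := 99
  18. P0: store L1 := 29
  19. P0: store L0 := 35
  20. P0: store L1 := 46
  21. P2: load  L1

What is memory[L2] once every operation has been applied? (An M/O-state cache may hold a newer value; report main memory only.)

1. P0: store L0 := 79  bus=[BusRdX]  L0: P0=M P1=I P2=I P3=I  mem[L0]=80
2. P2: load  L2  bus=[BusRd]  L2: P0=I P1=I P2=E P3=I  mem[L2]=50
3. P1: store L1 := 23  bus=[BusRdX]  L1: P0=I P1=M P2=I P3=I  mem[L1]=90
4. P2: load  L1  bus=[BusRd,Flush]  L1: P0=I P1=S P2=S P3=I  mem[L1]=23
5. P1: load  L3  bus=[BusRd]  L3: P0=I P1=E P2=I P3=I  mem[L3]=60
6. P3: load  L1  bus=[BusRd]  L1: P0=I P1=S P2=S P3=S  mem[L1]=23
7. P3: store L1 := 86  bus=[BusUpgr]  L1: P0=I P1=I P2=I P3=M  mem[L1]=23
8. P3: store L1 := 9  bus=[-]  L1: P0=I P1=I P2=I P3=M  mem[L1]=23
9. P1: store L0 := 81  bus=[BusRdX,Flush]  L0: P0=I P1=M P2=I P3=I  mem[L0]=79
10. P3: load  L3  bus=[BusRd]  L3: P0=I P1=S P2=I P3=S  mem[L3]=60
11. P2: store L1 := 37  bus=[BusRdX,Flush]  L1: P0=I P1=I P2=M P3=I  mem[L1]=9
12. P2: store L1 := 64  bus=[-]  L1: P0=I P1=I P2=M P3=I  mem[L1]=9
13. P0: load  L1  bus=[BusRd,Flush]  L1: P0=S P1=I P2=S P3=I  mem[L1]=64
14. P1: store L1 := 68  bus=[BusRdX]  L1: P0=I P1=M P2=I P3=I  mem[L1]=64
15. P3: load  L2  bus=[BusRd]  L2: P0=I P1=I P2=S P3=S  mem[L2]=50
16. P2: load  L1  bus=[BusRd,Flush]  L1: P0=I P1=S P2=S P3=I  mem[L1]=68
17. P2: store L3 := 99  bus=[BusRdX]  L3: P0=I P1=I P2=M P3=I  mem[L3]=60
18. P0: store L1 := 29  bus=[BusRdX]  L1: P0=M P1=I P2=I P3=I  mem[L1]=68
19. P0: store L0 := 35  bus=[BusRdX,Flush]  L0: P0=M P1=I P2=I P3=I  mem[L0]=81
20. P0: store L1 := 46  bus=[-]  L1: P0=M P1=I P2=I P3=I  mem[L1]=68
21. P2: load  L1  bus=[BusRd,Flush]  L1: P0=S P1=I P2=S P3=I  mem[L1]=46

memory[L2] = 50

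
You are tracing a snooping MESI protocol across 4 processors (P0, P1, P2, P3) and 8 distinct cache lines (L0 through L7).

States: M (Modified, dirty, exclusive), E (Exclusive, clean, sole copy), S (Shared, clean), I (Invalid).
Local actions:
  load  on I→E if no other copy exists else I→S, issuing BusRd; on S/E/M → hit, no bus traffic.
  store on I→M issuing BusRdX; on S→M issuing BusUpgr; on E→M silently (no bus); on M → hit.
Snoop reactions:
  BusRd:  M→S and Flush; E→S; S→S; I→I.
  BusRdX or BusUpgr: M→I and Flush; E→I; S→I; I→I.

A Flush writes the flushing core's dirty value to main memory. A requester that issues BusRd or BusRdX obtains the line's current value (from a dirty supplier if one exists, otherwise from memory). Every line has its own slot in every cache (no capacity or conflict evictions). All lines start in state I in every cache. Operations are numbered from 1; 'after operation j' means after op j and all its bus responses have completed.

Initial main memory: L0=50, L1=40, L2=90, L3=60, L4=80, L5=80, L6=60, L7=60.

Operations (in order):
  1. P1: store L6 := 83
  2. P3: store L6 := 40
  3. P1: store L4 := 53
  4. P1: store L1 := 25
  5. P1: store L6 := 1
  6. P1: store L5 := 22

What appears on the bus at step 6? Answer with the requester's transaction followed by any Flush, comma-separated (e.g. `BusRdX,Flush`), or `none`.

bus = BusRdX

  op1 P1: store L6 := 83 → I/M/I/I on L6; bus BusRdX; mem=60
  op2 P3: store L6 := 40 → I/I/I/M on L6; bus BusRdX Flush; mem=83
  op3 P1: store L4 := 53 → I/M/I/I on L4; bus BusRdX; mem=80
  op4 P1: store L1 := 25 → I/M/I/I on L1; bus BusRdX; mem=40
  op5 P1: store L6 := 1 → I/M/I/I on L6; bus BusRdX Flush; mem=40
  op6 P1: store L5 := 22 → I/M/I/I on L5; bus BusRdX; mem=80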